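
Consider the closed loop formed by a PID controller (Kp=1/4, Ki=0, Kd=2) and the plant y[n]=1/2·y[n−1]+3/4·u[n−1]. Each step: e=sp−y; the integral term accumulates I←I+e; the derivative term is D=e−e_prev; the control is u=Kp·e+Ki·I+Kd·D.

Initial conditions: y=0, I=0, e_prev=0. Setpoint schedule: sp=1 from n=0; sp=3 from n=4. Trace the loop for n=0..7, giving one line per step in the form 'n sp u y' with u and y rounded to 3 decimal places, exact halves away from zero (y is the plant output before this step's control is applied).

0 1 2.250 0.000
1 1 -3.547 1.688
2 1 7.712 -1.816
3 1 -14.353 4.876
4 3 33.237 -8.327
5 3 -62.624 20.764
6 3 124.597 -36.586
7 3 -241.520 75.155

(exact arithmetic carried between steps; '≈' marks a value shown rounded to 6 d.p. or computed from one; I and e_prev carry over from the previous line; the table rounds u and y to 3 d.p., halves away from zero)
n=0: y=0, sp=1, e=sp−y=1; I=1, D=e−e_prev=1; u=1/4·1+0·1+2·1=2.25; next y=1/2·0+3/4·2.25=1.6875
n=1: y=1.6875, sp=1, e=sp−y=-0.6875; I=0.3125, D=e−e_prev=-1.6875; u=1/4·(-0.6875)+0·0.3125+2·(-1.6875)=-3.546875; next y=1/2·1.6875+3/4·(-3.546875)≈-1.816406
n=2: y≈-1.816406, sp=1, e=sp−y≈2.816406; I≈3.128906, D=e−e_prev≈3.503906; u=1/4·2.816406+0·3.128906+2·3.503906≈7.711914; next y=1/2·(-1.816406)+3/4·7.711914≈4.875732
n=3: y≈4.875732, sp=1, e=sp−y≈-3.875732; I≈-0.746826, D=e−e_prev≈-6.692139; u=1/4·(-3.875732)+0·(-0.746826)+2·(-6.692139)≈-14.353210; next y=1/2·4.875732+3/4·(-14.353210)≈-8.327042
n=4: y≈-8.327042, sp=3, e=sp−y≈11.327042; I≈10.580215, D=e−e_prev≈15.202774; u=1/4·11.327042+0·10.580215+2·15.202774≈33.237309; next y=1/2·(-8.327042)+3/4·33.237309≈20.764461
n=5: y≈20.764461, sp=3, e=sp−y≈-17.764461; I≈-7.184245, D=e−e_prev≈-29.091502; u=1/4·(-17.764461)+0·(-7.184245)+2·(-29.091502)≈-62.624120; next y=1/2·20.764461+3/4·(-62.624120)≈-36.585859
n=6: y≈-36.585859, sp=3, e=sp−y≈39.585859; I≈32.401614, D=e−e_prev≈57.350320; u=1/4·39.585859+0·32.401614+2·57.350320≈124.597105; next y=1/2·(-36.585859)+3/4·124.597105≈75.154899
n=7: y≈75.154899, sp=3, e=sp−y≈-72.154899; I≈-39.753285, D=e−e_prev≈-111.740758; u=1/4·(-72.154899)+0·(-39.753285)+2·(-111.740758)≈-241.520241; next y=1/2·75.154899+3/4·(-241.520241)≈-143.562731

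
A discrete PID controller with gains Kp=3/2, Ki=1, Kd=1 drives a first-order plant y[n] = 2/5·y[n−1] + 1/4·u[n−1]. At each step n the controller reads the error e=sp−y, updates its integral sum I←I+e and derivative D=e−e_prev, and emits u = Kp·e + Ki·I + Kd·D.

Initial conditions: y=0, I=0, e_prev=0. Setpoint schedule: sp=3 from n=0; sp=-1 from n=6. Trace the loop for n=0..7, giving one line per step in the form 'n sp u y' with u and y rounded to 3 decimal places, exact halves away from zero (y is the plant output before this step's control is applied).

0 3 10.500 0.000
1 3 1.313 2.625
2 3 8.677 1.378
3 3 4.354 2.720
4 3 7.879 2.177
5 3 5.835 2.840
6 -1 -6.482 2.595
7 -1 4.799 -0.583

(exact arithmetic carried between steps; '≈' marks a value shown rounded to 6 d.p. or computed from one; I and e_prev carry over from the previous line; the table rounds u and y to 3 d.p., halves away from zero)
n=0: y=0, sp=3, e=sp−y=3; I=3, D=e−e_prev=3; u=3/2·3+1·3+1·3=10.5; next y=2/5·0+1/4·10.5=2.625
n=1: y=2.625, sp=3, e=sp−y=0.375; I=3.375, D=e−e_prev=-2.625; u=3/2·0.375+1·3.375+1·(-2.625)=1.3125; next y=2/5·2.625+1/4·1.3125=1.378125
n=2: y=1.378125, sp=3, e=sp−y=1.621875; I=4.996875, D=e−e_prev=1.246875; u=3/2·1.621875+1·4.996875+1·1.246875≈8.676563; next y=2/5·1.378125+1/4·8.676563≈2.720391
n=3: y≈2.720391, sp=3, e=sp−y≈0.279609; I≈5.276484, D=e−e_prev≈-1.342266; u=3/2·0.279609+1·5.276484+1·(-1.342266)≈4.353633; next y=2/5·2.720391+1/4·4.353633≈2.176564
n=4: y≈2.176564, sp=3, e=sp−y≈0.823436; I≈6.099920, D=e−e_prev≈0.543826; u=3/2·0.823436+1·6.099920+1·0.543826≈7.878899; next y=2/5·2.176564+1/4·7.878899≈2.840351
n=5: y≈2.840351, sp=3, e=sp−y≈0.159649; I≈6.259569, D=e−e_prev≈-0.663786; u=3/2·0.159649+1·6.259569+1·(-0.663786)≈5.835257; next y=2/5·2.840351+1/4·5.835257≈2.594955
n=6: y≈2.594955, sp=-1, e=sp−y≈-3.594955; I≈2.664615, D=e−e_prev≈-3.754604; u=3/2·(-3.594955)+1·2.664615+1·(-3.754604)≈-6.482421; next y=2/5·2.594955+1/4·(-6.482421)≈-0.582623
n=7: y≈-0.582623, sp=-1, e=sp−y≈-0.417377; I≈2.247238, D=e−e_prev≈3.177578; u=3/2·(-0.417377)+1·2.247238+1·3.177578≈4.798751; next y=2/5·(-0.582623)+1/4·4.798751≈0.966638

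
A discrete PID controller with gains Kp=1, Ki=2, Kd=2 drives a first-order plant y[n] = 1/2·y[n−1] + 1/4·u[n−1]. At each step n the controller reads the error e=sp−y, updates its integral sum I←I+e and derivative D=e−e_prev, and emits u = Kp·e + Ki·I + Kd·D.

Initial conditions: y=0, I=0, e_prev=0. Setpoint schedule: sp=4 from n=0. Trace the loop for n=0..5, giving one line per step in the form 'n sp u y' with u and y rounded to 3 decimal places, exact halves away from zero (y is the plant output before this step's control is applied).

0 4 20.000 0.000
1 4 -5.000 5.000
2 4 21.750 1.250
3 4 -4.313 6.063
4 4 21.734 1.953
5 4 -4.676 6.410

(exact arithmetic carried between steps; '≈' marks a value shown rounded to 6 d.p. or computed from one; I and e_prev carry over from the previous line; the table rounds u and y to 3 d.p., halves away from zero)
n=0: y=0, sp=4, e=sp−y=4; I=4, D=e−e_prev=4; u=1·4+2·4+2·4=20; next y=1/2·0+1/4·20=5
n=1: y=5, sp=4, e=sp−y=-1; I=3, D=e−e_prev=-5; u=1·(-1)+2·3+2·(-5)=-5; next y=1/2·5+1/4·(-5)=1.25
n=2: y=1.25, sp=4, e=sp−y=2.75; I=5.75, D=e−e_prev=3.75; u=1·2.75+2·5.75+2·3.75=21.75; next y=1/2·1.25+1/4·21.75=6.0625
n=3: y=6.0625, sp=4, e=sp−y=-2.0625; I=3.6875, D=e−e_prev=-4.8125; u=1·(-2.0625)+2·3.6875+2·(-4.8125)=-4.3125; next y=1/2·6.0625+1/4·(-4.3125)=1.953125
n=4: y=1.953125, sp=4, e=sp−y=2.046875; I=5.734375, D=e−e_prev=4.109375; u=1·2.046875+2·5.734375+2·4.109375=21.734375; next y=1/2·1.953125+1/4·21.734375≈6.410156
n=5: y≈6.410156, sp=4, e=sp−y≈-2.410156; I≈3.324219, D=e−e_prev≈-4.457031; u=1·(-2.410156)+2·3.324219+2·(-4.457031)≈-4.675781; next y=1/2·6.410156+1/4·(-4.675781)≈2.036133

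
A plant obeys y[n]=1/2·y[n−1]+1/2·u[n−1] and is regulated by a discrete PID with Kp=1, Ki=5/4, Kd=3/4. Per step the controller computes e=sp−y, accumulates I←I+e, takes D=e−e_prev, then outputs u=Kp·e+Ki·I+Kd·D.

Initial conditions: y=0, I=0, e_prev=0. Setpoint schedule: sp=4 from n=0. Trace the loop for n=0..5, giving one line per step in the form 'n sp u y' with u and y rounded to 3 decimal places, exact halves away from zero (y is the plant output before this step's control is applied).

(exact arithmetic carried between steps; '≈' marks a value shown rounded to 6 d.p. or computed from one; I and e_prev carry over from the previous line; the table rounds u and y to 3 d.p., halves away from zero)
n=0: y=0, sp=4, e=sp−y=4; I=4, D=e−e_prev=4; u=1·4+5/4·4+3/4·4=12; next y=1/2·0+1/2·12=6
n=1: y=6, sp=4, e=sp−y=-2; I=2, D=e−e_prev=-6; u=1·(-2)+5/4·2+3/4·(-6)=-4; next y=1/2·6+1/2·(-4)=1
n=2: y=1, sp=4, e=sp−y=3; I=5, D=e−e_prev=5; u=1·3+5/4·5+3/4·5=13; next y=1/2·1+1/2·13=7
n=3: y=7, sp=4, e=sp−y=-3; I=2, D=e−e_prev=-6; u=1·(-3)+5/4·2+3/4·(-6)=-5; next y=1/2·7+1/2·(-5)=1
n=4: y=1, sp=4, e=sp−y=3; I=5, D=e−e_prev=6; u=1·3+5/4·5+3/4·6=13.75; next y=1/2·1+1/2·13.75=7.375
n=5: y=7.375, sp=4, e=sp−y=-3.375; I=1.625, D=e−e_prev=-6.375; u=1·(-3.375)+5/4·1.625+3/4·(-6.375)=-6.125; next y=1/2·7.375+1/2·(-6.125)=0.625

0 4 12.000 0.000
1 4 -4.000 6.000
2 4 13.000 1.000
3 4 -5.000 7.000
4 4 13.750 1.000
5 4 -6.125 7.375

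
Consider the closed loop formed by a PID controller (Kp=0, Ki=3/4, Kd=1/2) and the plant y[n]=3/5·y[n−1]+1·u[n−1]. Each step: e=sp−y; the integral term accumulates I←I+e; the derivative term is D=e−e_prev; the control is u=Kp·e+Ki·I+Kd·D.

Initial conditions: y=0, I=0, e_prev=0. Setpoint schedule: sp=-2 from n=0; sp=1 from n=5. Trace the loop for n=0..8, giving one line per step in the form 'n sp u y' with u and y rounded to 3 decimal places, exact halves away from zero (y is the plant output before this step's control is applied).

0 -2 -2.500 0.000
1 -2 0.125 -2.500
2 -2 -2.156 -1.375
3 -2 -0.055 -2.981
4 -2 -1.544 -1.843
5 1 3.666 -2.650
6 1 -1.407 2.076
7 1 2.946 -0.162
8 1 -1.065 2.849

(exact arithmetic carried between steps; '≈' marks a value shown rounded to 6 d.p. or computed from one; I and e_prev carry over from the previous line; the table rounds u and y to 3 d.p., halves away from zero)
n=0: y=0, sp=-2, e=sp−y=-2; I=-2, D=e−e_prev=-2; u=0·(-2)+3/4·(-2)+1/2·(-2)=-2.5; next y=3/5·0+1·(-2.5)=-2.5
n=1: y=-2.5, sp=-2, e=sp−y=0.5; I=-1.5, D=e−e_prev=2.5; u=0·0.5+3/4·(-1.5)+1/2·2.5=0.125; next y=3/5·(-2.5)+1·0.125=-1.375
n=2: y=-1.375, sp=-2, e=sp−y=-0.625; I=-2.125, D=e−e_prev=-1.125; u=0·(-0.625)+3/4·(-2.125)+1/2·(-1.125)=-2.15625; next y=3/5·(-1.375)+1·(-2.15625)=-2.98125
n=3: y=-2.98125, sp=-2, e=sp−y=0.98125; I=-1.14375, D=e−e_prev=1.60625; u=0·0.98125+3/4·(-1.14375)+1/2·1.60625≈-0.054688; next y=3/5·(-2.98125)+1·(-0.054688)≈-1.843438
n=4: y≈-1.843438, sp=-2, e=sp−y≈-0.156563; I≈-1.300313, D=e−e_prev≈-1.137813; u=0·(-0.156563)+3/4·(-1.300313)+1/2·(-1.137813)≈-1.544141; next y=3/5·(-1.843438)+1·(-1.544141)≈-2.650203
n=5: y≈-2.650203, sp=1, e=sp−y≈3.650203; I≈2.349891, D=e−e_prev≈3.806766; u=0·3.650203+3/4·2.349891+1/2·3.806766≈3.665801; next y=3/5·(-2.650203)+1·3.665801≈2.075679
n=6: y≈2.075679, sp=1, e=sp−y≈-1.075679; I≈1.274212, D=e−e_prev≈-4.725882; u=0·(-1.075679)+3/4·1.274212+1/2·(-4.725882)≈-1.407282; next y=3/5·2.075679+1·(-1.407282)≈-0.161875
n=7: y≈-0.161875, sp=1, e=sp−y≈1.161875; I≈2.436087, D=e−e_prev≈2.237554; u=0·1.161875+3/4·2.436087+1/2·2.237554≈2.945842; next y=3/5·(-0.161875)+1·2.945842≈2.848717
n=8: y≈2.848717, sp=1, e=sp−y≈-1.848717; I≈0.587370, D=e−e_prev≈-3.010592; u=0·(-1.848717)+3/4·0.587370+1/2·(-3.010592)≈-1.064769; next y=3/5·2.848717+1·(-1.064769)≈0.644462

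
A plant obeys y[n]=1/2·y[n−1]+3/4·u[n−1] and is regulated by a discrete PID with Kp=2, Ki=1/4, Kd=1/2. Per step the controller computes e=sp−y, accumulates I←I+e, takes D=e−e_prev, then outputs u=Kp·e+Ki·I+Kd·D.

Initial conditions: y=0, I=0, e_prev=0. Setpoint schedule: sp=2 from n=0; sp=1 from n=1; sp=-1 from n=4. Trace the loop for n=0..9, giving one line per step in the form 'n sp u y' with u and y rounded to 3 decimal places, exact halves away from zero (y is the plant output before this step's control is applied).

(exact arithmetic carried between steps; '≈' marks a value shown rounded to 6 d.p. or computed from one; I and e_prev carry over from the previous line; the table rounds u and y to 3 d.p., halves away from zero)
n=0: y=0, sp=2, e=sp−y=2; I=2, D=e−e_prev=2; u=2·2+1/4·2+1/2·2=5.5; next y=1/2·0+3/4·5.5=4.125
n=1: y=4.125, sp=1, e=sp−y=-3.125; I=-1.125, D=e−e_prev=-5.125; u=2·(-3.125)+1/4·(-1.125)+1/2·(-5.125)=-9.09375; next y=1/2·4.125+3/4·(-9.09375)≈-4.757813
n=2: y≈-4.757813, sp=1, e=sp−y≈5.757813; I≈4.632813, D=e−e_prev≈8.882813; u=2·5.757813+1/4·4.632813+1/2·8.882813≈17.115234; next y=1/2·(-4.757813)+3/4·17.115234≈10.457520
n=3: y≈10.457520, sp=1, e=sp−y≈-9.457520; I≈-4.824707, D=e−e_prev≈-15.215332; u=2·(-9.457520)+1/4·(-4.824707)+1/2·(-15.215332)≈-27.728882; next y=1/2·10.457520+3/4·(-27.728882)≈-15.567902
n=4: y≈-15.567902, sp=-1, e=sp−y≈14.567902; I≈9.743195, D=e−e_prev≈24.025421; u=2·14.567902+1/4·9.743195+1/2·24.025421≈43.584312; next y=1/2·(-15.567902)+3/4·43.584312≈24.904284
n=5: y≈24.904284, sp=-1, e=sp−y≈-25.904284; I≈-16.161089, D=e−e_prev≈-40.472185; u=2·(-25.904284)+1/4·(-16.161089)+1/2·(-40.472185)≈-76.084932; next y=1/2·24.904284+3/4·(-76.084932)≈-44.611557
n=6: y≈-44.611557, sp=-1, e=sp−y≈43.611557; I≈27.450468, D=e−e_prev≈69.515841; u=2·43.611557+1/4·27.450468+1/2·69.515841≈128.843652; next y=1/2·(-44.611557)+3/4·128.843652≈74.326960
n=7: y≈74.326960, sp=-1, e=sp−y≈-75.326960; I≈-47.876492, D=e−e_prev≈-118.938517; u=2·(-75.326960)+1/4·(-47.876492)+1/2·(-118.938517)≈-222.092302; next y=1/2·74.326960+3/4·(-222.092302)≈-129.405746
n=8: y≈-129.405746, sp=-1, e=sp−y≈128.405746; I≈80.529254, D=e−e_prev≈203.732707; u=2·128.405746+1/4·80.529254+1/2·203.732707≈378.810160; next y=1/2·(-129.405746)+3/4·378.810160≈219.404747
n=9: y≈219.404747, sp=-1, e=sp−y≈-220.404747; I≈-139.875492, D=e−e_prev≈-348.810493; u=2·(-220.404747)+1/4·(-139.875492)+1/2·(-348.810493)≈-650.183613; next y=1/2·219.404747+3/4·(-650.183613)≈-377.935336

0 2 5.500 0.000
1 1 -9.094 4.125
2 1 17.115 -4.758
3 1 -27.729 10.458
4 -1 43.584 -15.568
5 -1 -76.085 24.904
6 -1 128.844 -44.612
7 -1 -222.092 74.327
8 -1 378.810 -129.406
9 -1 -650.184 219.405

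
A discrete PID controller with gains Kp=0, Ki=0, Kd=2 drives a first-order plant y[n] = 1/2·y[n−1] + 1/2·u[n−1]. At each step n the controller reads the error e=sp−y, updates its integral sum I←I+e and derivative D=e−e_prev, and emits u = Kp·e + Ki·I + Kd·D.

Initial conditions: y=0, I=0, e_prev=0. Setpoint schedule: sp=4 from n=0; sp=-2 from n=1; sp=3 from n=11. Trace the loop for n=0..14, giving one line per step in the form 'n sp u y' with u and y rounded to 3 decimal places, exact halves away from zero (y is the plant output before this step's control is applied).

0 4 8.000 0.000
1 -2 -20.000 4.000
2 -2 24.000 -8.000
3 -2 -32.000 8.000
4 -2 40.000 -12.000
5 -2 -52.000 14.000
6 -2 66.000 -19.000
7 -2 -85.000 23.500
8 -2 108.500 -30.750
9 -2 -139.250 38.875
10 -2 178.125 -50.188
11 3 -218.313 63.969
12 3 282.281 -77.172
13 3 -359.453 102.555
14 3 462.008 -128.449

(exact arithmetic carried between steps; '≈' marks a value shown rounded to 6 d.p. or computed from one; I and e_prev carry over from the previous line; the table rounds u and y to 3 d.p., halves away from zero)
n=0: y=0, sp=4, e=sp−y=4; I=4, D=e−e_prev=4; u=0·4+0·4+2·4=8; next y=1/2·0+1/2·8=4
n=1: y=4, sp=-2, e=sp−y=-6; I=-2, D=e−e_prev=-10; u=0·(-6)+0·(-2)+2·(-10)=-20; next y=1/2·4+1/2·(-20)=-8
n=2: y=-8, sp=-2, e=sp−y=6; I=4, D=e−e_prev=12; u=0·6+0·4+2·12=24; next y=1/2·(-8)+1/2·24=8
n=3: y=8, sp=-2, e=sp−y=-10; I=-6, D=e−e_prev=-16; u=0·(-10)+0·(-6)+2·(-16)=-32; next y=1/2·8+1/2·(-32)=-12
n=4: y=-12, sp=-2, e=sp−y=10; I=4, D=e−e_prev=20; u=0·10+0·4+2·20=40; next y=1/2·(-12)+1/2·40=14
n=5: y=14, sp=-2, e=sp−y=-16; I=-12, D=e−e_prev=-26; u=0·(-16)+0·(-12)+2·(-26)=-52; next y=1/2·14+1/2·(-52)=-19
n=6: y=-19, sp=-2, e=sp−y=17; I=5, D=e−e_prev=33; u=0·17+0·5+2·33=66; next y=1/2·(-19)+1/2·66=23.5
n=7: y=23.5, sp=-2, e=sp−y=-25.5; I=-20.5, D=e−e_prev=-42.5; u=0·(-25.5)+0·(-20.5)+2·(-42.5)=-85; next y=1/2·23.5+1/2·(-85)=-30.75
n=8: y=-30.75, sp=-2, e=sp−y=28.75; I=8.25, D=e−e_prev=54.25; u=0·28.75+0·8.25+2·54.25=108.5; next y=1/2·(-30.75)+1/2·108.5=38.875
n=9: y=38.875, sp=-2, e=sp−y=-40.875; I=-32.625, D=e−e_prev=-69.625; u=0·(-40.875)+0·(-32.625)+2·(-69.625)=-139.25; next y=1/2·38.875+1/2·(-139.25)=-50.1875
n=10: y=-50.1875, sp=-2, e=sp−y=48.1875; I=15.5625, D=e−e_prev=89.0625; u=0·48.1875+0·15.5625+2·89.0625=178.125; next y=1/2·(-50.1875)+1/2·178.125=63.96875
n=11: y=63.96875, sp=3, e=sp−y=-60.96875; I=-45.40625, D=e−e_prev=-109.15625; u=0·(-60.96875)+0·(-45.40625)+2·(-109.15625)=-218.3125; next y=1/2·63.96875+1/2·(-218.3125)=-77.171875
n=12: y=-77.171875, sp=3, e=sp−y=80.171875; I=34.765625, D=e−e_prev=141.140625; u=0·80.171875+0·34.765625+2·141.140625=282.28125; next y=1/2·(-77.171875)+1/2·282.28125≈102.554688
n=13: y≈102.554688, sp=3, e=sp−y≈-99.554688; I≈-64.789063, D=e−e_prev≈-179.726563; u=0·(-99.554688)+0·(-64.789063)+2·(-179.726563)≈-359.453125; next y=1/2·102.554688+1/2·(-359.453125)≈-128.449219
n=14: y≈-128.449219, sp=3, e=sp−y≈131.449219; I≈66.660156, D=e−e_prev≈231.003906; u=0·131.449219+0·66.660156+2·231.003906≈462.007813; next y=1/2·(-128.449219)+1/2·462.007813≈166.779297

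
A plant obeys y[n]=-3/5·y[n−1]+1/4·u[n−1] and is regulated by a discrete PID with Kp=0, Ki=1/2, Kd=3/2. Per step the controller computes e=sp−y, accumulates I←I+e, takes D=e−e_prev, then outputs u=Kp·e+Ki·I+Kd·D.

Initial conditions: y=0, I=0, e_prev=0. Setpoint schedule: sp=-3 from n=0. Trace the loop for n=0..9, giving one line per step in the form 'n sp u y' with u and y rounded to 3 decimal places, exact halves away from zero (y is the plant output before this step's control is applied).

0 -3 -6.000 0.000
1 -3 0.000 -1.500
2 -3 -7.800 0.900
3 -3 0.630 -2.490
4 -3 -12.993 1.652
5 -3 2.675 -4.239
6 -3 -20.444 3.212
7 -3 8.128 -7.038
8 -3 -31.816 6.255
9 -3 19.421 -11.707

(exact arithmetic carried between steps; '≈' marks a value shown rounded to 6 d.p. or computed from one; I and e_prev carry over from the previous line; the table rounds u and y to 3 d.p., halves away from zero)
n=0: y=0, sp=-3, e=sp−y=-3; I=-3, D=e−e_prev=-3; u=0·(-3)+1/2·(-3)+3/2·(-3)=-6; next y=-3/5·0+1/4·(-6)=-1.5
n=1: y=-1.5, sp=-3, e=sp−y=-1.5; I=-4.5, D=e−e_prev=1.5; u=0·(-1.5)+1/2·(-4.5)+3/2·1.5=0; next y=-3/5·(-1.5)+1/4·0=0.9
n=2: y=0.9, sp=-3, e=sp−y=-3.9; I=-8.4, D=e−e_prev=-2.4; u=0·(-3.9)+1/2·(-8.4)+3/2·(-2.4)=-7.8; next y=-3/5·0.9+1/4·(-7.8)=-2.49
n=3: y=-2.49, sp=-3, e=sp−y=-0.51; I=-8.91, D=e−e_prev=3.39; u=0·(-0.51)+1/2·(-8.91)+3/2·3.39=0.63; next y=-3/5·(-2.49)+1/4·0.63=1.6515
n=4: y=1.6515, sp=-3, e=sp−y=-4.6515; I=-13.5615, D=e−e_prev=-4.1415; u=0·(-4.6515)+1/2·(-13.5615)+3/2·(-4.1415)=-12.993; next y=-3/5·1.6515+1/4·(-12.993)=-4.23915
n=5: y=-4.23915, sp=-3, e=sp−y=1.23915; I=-12.32235, D=e−e_prev=5.89065; u=0·1.23915+1/2·(-12.32235)+3/2·5.89065=2.6748; next y=-3/5·(-4.23915)+1/4·2.6748=3.21219
n=6: y=3.21219, sp=-3, e=sp−y=-6.21219; I=-18.53454, D=e−e_prev=-7.45134; u=0·(-6.21219)+1/2·(-18.53454)+3/2·(-7.45134)=-20.44428; next y=-3/5·3.21219+1/4·(-20.44428)=-7.038384
n=7: y=-7.038384, sp=-3, e=sp−y=4.038384; I=-14.496156, D=e−e_prev=10.250574; u=0·4.038384+1/2·(-14.496156)+3/2·10.250574=8.127783; next y=-3/5·(-7.038384)+1/4·8.127783≈6.254976
n=8: y≈6.254976, sp=-3, e=sp−y≈-9.254976; I≈-23.751132, D=e−e_prev≈-13.293360; u=0·(-9.254976)+1/2·(-23.751132)+3/2·(-13.293360)≈-31.815606; next y=-3/5·6.254976+1/4·(-31.815606)≈-11.706887
n=9: y≈-11.706887, sp=-3, e=sp−y≈8.706887; I≈-15.044245, D=e−e_prev≈17.961863; u=0·8.706887+1/2·(-15.044245)+3/2·17.961863≈19.420673; next y=-3/5·(-11.706887)+1/4·19.420673≈11.879301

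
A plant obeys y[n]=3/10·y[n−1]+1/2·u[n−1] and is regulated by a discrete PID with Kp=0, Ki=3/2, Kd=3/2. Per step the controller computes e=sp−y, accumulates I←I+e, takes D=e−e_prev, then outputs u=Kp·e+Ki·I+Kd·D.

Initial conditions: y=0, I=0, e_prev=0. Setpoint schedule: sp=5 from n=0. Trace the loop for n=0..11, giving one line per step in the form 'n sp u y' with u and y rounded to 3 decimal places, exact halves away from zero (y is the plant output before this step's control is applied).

(exact arithmetic carried between steps; '≈' marks a value shown rounded to 6 d.p. or computed from one; I and e_prev carry over from the previous line; the table rounds u and y to 3 d.p., halves away from zero)
n=0: y=0, sp=5, e=sp−y=5; I=5, D=e−e_prev=5; u=0·5+3/2·5+3/2·5=15; next y=3/10·0+1/2·15=7.5
n=1: y=7.5, sp=5, e=sp−y=-2.5; I=2.5, D=e−e_prev=-7.5; u=0·(-2.5)+3/2·2.5+3/2·(-7.5)=-7.5; next y=3/10·7.5+1/2·(-7.5)=-1.5
n=2: y=-1.5, sp=5, e=sp−y=6.5; I=9, D=e−e_prev=9; u=0·6.5+3/2·9+3/2·9=27; next y=3/10·(-1.5)+1/2·27=13.05
n=3: y=13.05, sp=5, e=sp−y=-8.05; I=0.95, D=e−e_prev=-14.55; u=0·(-8.05)+3/2·0.95+3/2·(-14.55)=-20.4; next y=3/10·13.05+1/2·(-20.4)=-6.285
n=4: y=-6.285, sp=5, e=sp−y=11.285; I=12.235, D=e−e_prev=19.335; u=0·11.285+3/2·12.235+3/2·19.335=47.355; next y=3/10·(-6.285)+1/2·47.355=21.792
n=5: y=21.792, sp=5, e=sp−y=-16.792; I=-4.557, D=e−e_prev=-28.077; u=0·(-16.792)+3/2·(-4.557)+3/2·(-28.077)=-48.951; next y=3/10·21.792+1/2·(-48.951)=-17.9379
n=6: y=-17.9379, sp=5, e=sp−y=22.9379; I=18.3809, D=e−e_prev=39.7299; u=0·22.9379+3/2·18.3809+3/2·39.7299=87.1662; next y=3/10·(-17.9379)+1/2·87.1662=38.20173
n=7: y=38.20173, sp=5, e=sp−y=-33.20173; I=-14.82083, D=e−e_prev=-56.13963; u=0·(-33.20173)+3/2·(-14.82083)+3/2·(-56.13963)=-106.44069; next y=3/10·38.20173+1/2·(-106.44069)=-41.759826
n=8: y=-41.759826, sp=5, e=sp−y=46.759826; I=31.938996, D=e−e_prev=79.961556; u=0·46.759826+3/2·31.938996+3/2·79.961556=167.850828; next y=3/10·(-41.759826)+1/2·167.850828≈71.397466
n=9: y≈71.397466, sp=5, e=sp−y≈-66.397466; I≈-34.458470, D=e−e_prev≈-113.157292; u=0·(-66.397466)+3/2·(-34.458470)+3/2·(-113.157292)≈-221.423644; next y=3/10·71.397466+1/2·(-221.423644)≈-89.292582
n=10: y≈-89.292582, sp=5, e=sp−y≈94.292582; I≈59.834112, D=e−e_prev≈160.690048; u=0·94.292582+3/2·59.834112+3/2·160.690048≈330.786240; next y=3/10·(-89.292582)+1/2·330.786240≈138.605345
n=11: y≈138.605345, sp=5, e=sp−y≈-133.605345; I≈-73.771234, D=e−e_prev≈-227.897927; u=0·(-133.605345)+3/2·(-73.771234)+3/2·(-227.897927)≈-452.503741; next y=3/10·138.605345+1/2·(-452.503741)≈-184.670267

0 5 15.000 0.000
1 5 -7.500 7.500
2 5 27.000 -1.500
3 5 -20.400 13.050
4 5 47.355 -6.285
5 5 -48.951 21.792
6 5 87.166 -17.938
7 5 -106.441 38.202
8 5 167.851 -41.760
9 5 -221.424 71.397
10 5 330.786 -89.293
11 5 -452.504 138.605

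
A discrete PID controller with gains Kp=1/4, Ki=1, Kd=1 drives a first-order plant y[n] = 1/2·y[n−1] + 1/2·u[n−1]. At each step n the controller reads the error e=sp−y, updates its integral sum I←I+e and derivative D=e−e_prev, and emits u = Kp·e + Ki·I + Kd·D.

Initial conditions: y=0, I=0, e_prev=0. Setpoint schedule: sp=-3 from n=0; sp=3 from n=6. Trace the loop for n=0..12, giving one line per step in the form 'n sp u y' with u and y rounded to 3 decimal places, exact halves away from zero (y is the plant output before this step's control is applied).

0 -3 -6.750 0.000
1 -3 0.844 -3.375
2 -3 -6.902 -1.266
3 -3 -0.186 -4.084
4 -3 -6.306 -2.135
5 -3 -0.530 -4.220
6 3 7.953 -2.375
7 3 -2.446 2.789
8 3 8.819 0.172
9 3 -0.698 4.495
10 3 7.973 1.898
11 3 -0.356 4.936
12 3 6.699 2.290

(exact arithmetic carried between steps; '≈' marks a value shown rounded to 6 d.p. or computed from one; I and e_prev carry over from the previous line; the table rounds u and y to 3 d.p., halves away from zero)
n=0: y=0, sp=-3, e=sp−y=-3; I=-3, D=e−e_prev=-3; u=1/4·(-3)+1·(-3)+1·(-3)=-6.75; next y=1/2·0+1/2·(-6.75)=-3.375
n=1: y=-3.375, sp=-3, e=sp−y=0.375; I=-2.625, D=e−e_prev=3.375; u=1/4·0.375+1·(-2.625)+1·3.375=0.84375; next y=1/2·(-3.375)+1/2·0.84375=-1.265625
n=2: y=-1.265625, sp=-3, e=sp−y=-1.734375; I=-4.359375, D=e−e_prev=-2.109375; u=1/4·(-1.734375)+1·(-4.359375)+1·(-2.109375)≈-6.902344; next y=1/2·(-1.265625)+1/2·(-6.902344)≈-4.083984
n=3: y≈-4.083984, sp=-3, e=sp−y≈1.083984; I≈-3.275391, D=e−e_prev≈2.818359; u=1/4·1.083984+1·(-3.275391)+1·2.818359≈-0.186035; next y=1/2·(-4.083984)+1/2·(-0.186035)≈-2.135010
n=4: y≈-2.135010, sp=-3, e=sp−y≈-0.864990; I≈-4.140381, D=e−e_prev≈-1.948975; u=1/4·(-0.864990)+1·(-4.140381)+1·(-1.948975)≈-6.305603; next y=1/2·(-2.135010)+1/2·(-6.305603)≈-4.220306
n=5: y≈-4.220306, sp=-3, e=sp−y≈1.220306; I≈-2.920074, D=e−e_prev≈2.085297; u=1/4·1.220306+1·(-2.920074)+1·2.085297≈-0.529701; next y=1/2·(-4.220306)+1/2·(-0.529701)≈-2.375004
n=6: y≈-2.375004, sp=3, e=sp−y≈5.375004; I≈2.454929, D=e−e_prev≈4.154697; u=1/4·5.375004+1·2.454929+1·4.154697≈7.953378; next y=1/2·(-2.375004)+1/2·7.953378≈2.789187
n=7: y≈2.789187, sp=3, e=sp−y≈0.210813; I≈2.665742, D=e−e_prev≈-5.164191; u=1/4·0.210813+1·2.665742+1·(-5.164191)≈-2.445745; next y=1/2·2.789187+1/2·(-2.445745)≈0.171721
n=8: y≈0.171721, sp=3, e=sp−y≈2.828279; I≈5.494021, D=e−e_prev≈2.617466; u=1/4·2.828279+1·5.494021+1·2.617466≈8.818557; next y=1/2·0.171721+1/2·8.818557≈4.495139
n=9: y≈4.495139, sp=3, e=sp−y≈-1.495139; I≈3.998882, D=e−e_prev≈-4.323418; u=1/4·(-1.495139)+1·3.998882+1·(-4.323418)≈-0.698321; next y=1/2·4.495139+1/2·(-0.698321)≈1.898409
n=10: y≈1.898409, sp=3, e=sp−y≈1.101591; I≈5.100473, D=e−e_prev≈2.596730; u=1/4·1.101591+1·5.100473+1·2.596730≈7.972601; next y=1/2·1.898409+1/2·7.972601≈4.935505
n=11: y≈4.935505, sp=3, e=sp−y≈-1.935505; I≈3.164968, D=e−e_prev≈-3.037096; u=1/4·(-1.935505)+1·3.164968+1·(-3.037096)≈-0.356004; next y=1/2·4.935505+1/2·(-0.356004)≈2.289751
n=12: y≈2.289751, sp=3, e=sp−y≈0.710249; I≈3.875218, D=e−e_prev≈2.645754; u=1/4·0.710249+1·3.875218+1·2.645754≈6.698534; next y=1/2·2.289751+1/2·6.698534≈4.494142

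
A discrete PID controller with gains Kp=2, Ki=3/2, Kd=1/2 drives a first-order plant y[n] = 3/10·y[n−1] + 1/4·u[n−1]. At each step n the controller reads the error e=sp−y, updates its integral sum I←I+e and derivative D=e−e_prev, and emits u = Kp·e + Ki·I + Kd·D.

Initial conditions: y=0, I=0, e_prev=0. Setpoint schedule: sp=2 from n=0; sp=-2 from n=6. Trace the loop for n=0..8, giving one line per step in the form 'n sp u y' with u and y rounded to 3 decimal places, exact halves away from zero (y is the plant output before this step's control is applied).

0 2 8.000 0.000
1 2 2.000 2.000
2 2 6.600 1.100
3 2 3.980 1.980
4 2 6.014 1.589
5 2 4.870 1.980
6 -2 -10.230 1.812
7 -2 1.271 -2.014
8 -2 -7.531 -0.287

(exact arithmetic carried between steps; '≈' marks a value shown rounded to 6 d.p. or computed from one; I and e_prev carry over from the previous line; the table rounds u and y to 3 d.p., halves away from zero)
n=0: y=0, sp=2, e=sp−y=2; I=2, D=e−e_prev=2; u=2·2+3/2·2+1/2·2=8; next y=3/10·0+1/4·8=2
n=1: y=2, sp=2, e=sp−y=0; I=2, D=e−e_prev=-2; u=2·0+3/2·2+1/2·(-2)=2; next y=3/10·2+1/4·2=1.1
n=2: y=1.1, sp=2, e=sp−y=0.9; I=2.9, D=e−e_prev=0.9; u=2·0.9+3/2·2.9+1/2·0.9=6.6; next y=3/10·1.1+1/4·6.6=1.98
n=3: y=1.98, sp=2, e=sp−y=0.02; I=2.92, D=e−e_prev=-0.88; u=2·0.02+3/2·2.92+1/2·(-0.88)=3.98; next y=3/10·1.98+1/4·3.98=1.589
n=4: y=1.589, sp=2, e=sp−y=0.411; I=3.331, D=e−e_prev=0.391; u=2·0.411+3/2·3.331+1/2·0.391=6.014; next y=3/10·1.589+1/4·6.014=1.9802
n=5: y=1.9802, sp=2, e=sp−y=0.0198; I=3.3508, D=e−e_prev=-0.3912; u=2·0.0198+3/2·3.3508+1/2·(-0.3912)=4.8702; next y=3/10·1.9802+1/4·4.8702=1.81161
n=6: y=1.81161, sp=-2, e=sp−y=-3.81161; I=-0.46081, D=e−e_prev=-3.83141; u=2·(-3.81161)+3/2·(-0.46081)+1/2·(-3.83141)=-10.23014; next y=3/10·1.81161+1/4·(-10.23014)=-2.014052
n=7: y=-2.014052, sp=-2, e=sp−y=0.014052; I=-0.446758, D=e−e_prev=3.825662; u=2·0.014052+3/2·(-0.446758)+1/2·3.825662=1.270798; next y=3/10·(-2.014052)+1/4·1.270798≈-0.286516
n=8: y≈-0.286516, sp=-2, e=sp−y≈-1.713484; I≈-2.160242, D=e−e_prev≈-1.727536; u=2·(-1.713484)+3/2·(-2.160242)+1/2·(-1.727536)≈-7.531099; next y=3/10·(-0.286516)+1/4·(-7.531099)≈-1.968729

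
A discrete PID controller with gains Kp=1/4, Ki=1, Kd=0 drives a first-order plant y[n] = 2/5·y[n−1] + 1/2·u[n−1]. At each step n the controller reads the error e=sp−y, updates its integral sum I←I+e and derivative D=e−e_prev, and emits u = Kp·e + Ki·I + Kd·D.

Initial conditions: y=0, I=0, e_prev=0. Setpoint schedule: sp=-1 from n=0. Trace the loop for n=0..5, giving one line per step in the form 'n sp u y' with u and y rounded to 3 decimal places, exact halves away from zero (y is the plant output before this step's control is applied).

(exact arithmetic carried between steps; '≈' marks a value shown rounded to 6 d.p. or computed from one; I and e_prev carry over from the previous line; the table rounds u and y to 3 d.p., halves away from zero)
n=0: y=0, sp=-1, e=sp−y=-1; I=-1, D=e−e_prev=-1; u=1/4·(-1)+1·(-1)+0·(-1)=-1.25; next y=2/5·0+1/2·(-1.25)=-0.625
n=1: y=-0.625, sp=-1, e=sp−y=-0.375; I=-1.375, D=e−e_prev=0.625; u=1/4·(-0.375)+1·(-1.375)+0·0.625=-1.46875; next y=2/5·(-0.625)+1/2·(-1.46875)=-0.984375
n=2: y=-0.984375, sp=-1, e=sp−y=-0.015625; I=-1.390625, D=e−e_prev=0.359375; u=1/4·(-0.015625)+1·(-1.390625)+0·0.359375≈-1.394531; next y=2/5·(-0.984375)+1/2·(-1.394531)≈-1.091016
n=3: y≈-1.091016, sp=-1, e=sp−y≈0.091016; I≈-1.299609, D=e−e_prev≈0.106641; u=1/4·0.091016+1·(-1.299609)+0·0.106641≈-1.276855; next y=2/5·(-1.091016)+1/2·(-1.276855)≈-1.074834
n=4: y≈-1.074834, sp=-1, e=sp−y≈0.074834; I≈-1.224775, D=e−e_prev≈-0.016182; u=1/4·0.074834+1·(-1.224775)+0·(-0.016182)≈-1.206067; next y=2/5·(-1.074834)+1/2·(-1.206067)≈-1.032967
n=5: y≈-1.032967, sp=-1, e=sp−y≈0.032967; I≈-1.191808, D=e−e_prev≈-0.041867; u=1/4·0.032967+1·(-1.191808)+0·(-0.041867)≈-1.183567; next y=2/5·(-1.032967)+1/2·(-1.183567)≈-1.004970

0 -1 -1.250 0.000
1 -1 -1.469 -0.625
2 -1 -1.395 -0.984
3 -1 -1.277 -1.091
4 -1 -1.206 -1.075
5 -1 -1.184 -1.033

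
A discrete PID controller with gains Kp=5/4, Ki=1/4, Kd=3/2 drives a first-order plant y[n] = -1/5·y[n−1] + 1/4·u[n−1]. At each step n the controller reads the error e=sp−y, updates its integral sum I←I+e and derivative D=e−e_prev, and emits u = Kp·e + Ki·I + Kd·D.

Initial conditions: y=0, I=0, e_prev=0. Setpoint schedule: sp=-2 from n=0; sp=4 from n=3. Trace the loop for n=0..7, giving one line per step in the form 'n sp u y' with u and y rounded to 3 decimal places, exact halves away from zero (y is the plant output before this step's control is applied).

(exact arithmetic carried between steps; '≈' marks a value shown rounded to 6 d.p. or computed from one; I and e_prev carry over from the previous line; the table rounds u and y to 3 d.p., halves away from zero)
n=0: y=0, sp=-2, e=sp−y=-2; I=-2, D=e−e_prev=-2; u=5/4·(-2)+1/4·(-2)+3/2·(-2)=-6; next y=-1/5·0+1/4·(-6)=-1.5
n=1: y=-1.5, sp=-2, e=sp−y=-0.5; I=-2.5, D=e−e_prev=1.5; u=5/4·(-0.5)+1/4·(-2.5)+3/2·1.5=1; next y=-1/5·(-1.5)+1/4·1=0.55
n=2: y=0.55, sp=-2, e=sp−y=-2.55; I=-5.05, D=e−e_prev=-2.05; u=5/4·(-2.55)+1/4·(-5.05)+3/2·(-2.05)=-7.525; next y=-1/5·0.55+1/4·(-7.525)=-1.99125
n=3: y=-1.99125, sp=4, e=sp−y=5.99125; I=0.94125, D=e−e_prev=8.54125; u=5/4·5.99125+1/4·0.94125+3/2·8.54125=20.53625; next y=-1/5·(-1.99125)+1/4·20.53625≈5.532313
n=4: y≈5.532313, sp=4, e=sp−y≈-1.532313; I≈-0.591063, D=e−e_prev≈-7.523563; u=5/4·(-1.532313)+1/4·(-0.591063)+3/2·(-7.523563)≈-13.3485; next y=-1/5·5.532313+1/4·(-13.3485)≈-4.443588
n=5: y≈-4.443588, sp=4, e=sp−y≈8.443588; I≈7.852525, D=e−e_prev≈9.9759; u=5/4·8.443588+1/4·7.852525+3/2·9.9759≈27.481466; next y=-1/5·(-4.443588)+1/4·27.481466≈7.759084
n=6: y≈7.759084, sp=4, e=sp−y≈-3.759084; I≈4.093441, D=e−e_prev≈-12.202671; u=5/4·(-3.759084)+1/4·4.093441+3/2·(-12.202671)≈-21.979502; next y=-1/5·7.759084+1/4·(-21.979502)≈-7.046692
n=7: y≈-7.046692, sp=4, e=sp−y≈11.046692; I≈15.140133, D=e−e_prev≈14.805776; u=5/4·11.046692+1/4·15.140133+3/2·14.805776≈39.802063; next y=-1/5·(-7.046692)+1/4·39.802063≈11.359854

0 -2 -6.000 0.000
1 -2 1.000 -1.500
2 -2 -7.525 0.550
3 4 20.536 -1.991
4 4 -13.349 5.532
5 4 27.481 -4.444
6 4 -21.980 7.759
7 4 39.802 -7.047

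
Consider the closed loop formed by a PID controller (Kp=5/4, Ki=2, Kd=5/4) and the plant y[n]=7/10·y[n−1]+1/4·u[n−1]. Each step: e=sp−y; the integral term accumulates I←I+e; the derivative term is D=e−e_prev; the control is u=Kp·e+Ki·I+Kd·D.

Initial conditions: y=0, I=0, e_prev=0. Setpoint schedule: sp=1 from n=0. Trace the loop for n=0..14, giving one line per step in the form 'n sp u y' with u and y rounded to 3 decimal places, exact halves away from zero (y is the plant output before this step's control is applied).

(exact arithmetic carried between steps; '≈' marks a value shown rounded to 6 d.p. or computed from one; I and e_prev carry over from the previous line; the table rounds u and y to 3 d.p., halves away from zero)
n=0: y=0, sp=1, e=sp−y=1; I=1, D=e−e_prev=1; u=5/4·1+2·1+5/4·1=4.5; next y=7/10·0+1/4·4.5=1.125
n=1: y=1.125, sp=1, e=sp−y=-0.125; I=0.875, D=e−e_prev=-1.125; u=5/4·(-0.125)+2·0.875+5/4·(-1.125)=0.1875; next y=7/10·1.125+1/4·0.1875=0.834375
n=2: y=0.834375, sp=1, e=sp−y=0.165625; I=1.040625, D=e−e_prev=0.290625; u=5/4·0.165625+2·1.040625+5/4·0.290625≈2.651563; next y=7/10·0.834375+1/4·2.651563≈1.246953
n=3: y≈1.246953, sp=1, e=sp−y≈-0.246953; I≈0.793672, D=e−e_prev≈-0.412578; u=5/4·(-0.246953)+2·0.793672+5/4·(-0.412578)≈0.762930; next y=7/10·1.246953+1/4·0.762930≈1.063600
n=4: y≈1.063600, sp=1, e=sp−y≈-0.063600; I≈0.730072, D=e−e_prev≈0.183354; u=5/4·(-0.063600)+2·0.730072+5/4·0.183354≈1.609837; next y=7/10·1.063600+1/4·1.609837≈1.146979
n=5: y≈1.146979, sp=1, e=sp−y≈-0.146979; I≈0.583093, D=e−e_prev≈-0.083379; u=5/4·(-0.146979)+2·0.583093+5/4·(-0.083379)≈0.878239; next y=7/10·1.146979+1/4·0.878239≈1.022445
n=6: y≈1.022445, sp=1, e=sp−y≈-0.022445; I≈0.560648, D=e−e_prev≈0.124534; u=5/4·(-0.022445)+2·0.560648+5/4·0.124534≈1.248908; next y=7/10·1.022445+1/4·1.248908≈1.027938
n=7: y≈1.027938, sp=1, e=sp−y≈-0.027938; I≈0.532710, D=e−e_prev≈-0.005494; u=5/4·(-0.027938)+2·0.532710+5/4·(-0.005494)≈1.023630; next y=7/10·1.027938+1/4·1.023630≈0.975464
n=8: y≈0.975464, sp=1, e=sp−y≈0.024536; I≈0.557246, D=e−e_prev≈0.052474; u=5/4·0.024536+2·0.557246+5/4·0.052474≈1.210753; next y=7/10·0.975464+1/4·1.210753≈0.985513
n=9: y≈0.985513, sp=1, e=sp−y≈0.014487; I≈0.571732, D=e−e_prev≈-0.010049; u=5/4·0.014487+2·0.571732+5/4·(-0.010049)≈1.149011; next y=7/10·0.985513+1/4·1.149011≈0.977112
n=10: y≈0.977112, sp=1, e=sp−y≈0.022888; I≈0.594620, D=e−e_prev≈0.008401; u=5/4·0.022888+2·0.594620+5/4·0.008401≈1.228351; next y=7/10·0.977112+1/4·1.228351≈0.991066
n=11: y≈0.991066, sp=1, e=sp−y≈0.008934; I≈0.603554, D=e−e_prev≈-0.013954; u=5/4·0.008934+2·0.603554+5/4·(-0.013954)≈1.200832; next y=7/10·0.991066+1/4·1.200832≈0.993954
n=12: y≈0.993954, sp=1, e=sp−y≈0.006046; I≈0.609599, D=e−e_prev≈-0.002888; u=5/4·0.006046+2·0.609599+5/4·(-0.002888)≈1.223146; next y=7/10·0.993954+1/4·1.223146≈1.001554
n=13: y≈1.001554, sp=1, e=sp−y≈-0.001554; I≈0.608045, D=e−e_prev≈-0.007600; u=5/4·(-0.001554)+2·0.608045+5/4·(-0.007600)≈1.204647; next y=7/10·1.001554+1/4·1.204647≈1.002250
n=14: y≈1.002250, sp=1, e=sp−y≈-0.002250; I≈0.605795, D=e−e_prev≈-0.000695; u=5/4·(-0.002250)+2·0.605795+5/4·(-0.000695)≈1.207909; next y=7/10·1.002250+1/4·1.207909≈1.003552

0 1 4.500 0.000
1 1 0.188 1.125
2 1 2.652 0.834
3 1 0.763 1.247
4 1 1.610 1.064
5 1 0.878 1.147
6 1 1.249 1.022
7 1 1.024 1.028
8 1 1.211 0.975
9 1 1.149 0.986
10 1 1.228 0.977
11 1 1.201 0.991
12 1 1.223 0.994
13 1 1.205 1.002
14 1 1.208 1.002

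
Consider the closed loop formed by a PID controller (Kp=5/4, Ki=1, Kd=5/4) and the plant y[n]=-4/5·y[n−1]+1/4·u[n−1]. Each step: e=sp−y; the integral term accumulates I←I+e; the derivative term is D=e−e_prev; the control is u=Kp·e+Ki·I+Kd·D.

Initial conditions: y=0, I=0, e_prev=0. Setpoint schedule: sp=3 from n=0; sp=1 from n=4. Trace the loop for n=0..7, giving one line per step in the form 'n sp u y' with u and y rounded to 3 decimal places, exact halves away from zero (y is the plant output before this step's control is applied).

(exact arithmetic carried between steps; '≈' marks a value shown rounded to 6 d.p. or computed from one; I and e_prev carry over from the previous line; the table rounds u and y to 3 d.p., halves away from zero)
n=0: y=0, sp=3, e=sp−y=3; I=3, D=e−e_prev=3; u=5/4·3+1·3+5/4·3=10.5; next y=-4/5·0+1/4·10.5=2.625
n=1: y=2.625, sp=3, e=sp−y=0.375; I=3.375, D=e−e_prev=-2.625; u=5/4·0.375+1·3.375+5/4·(-2.625)=0.5625; next y=-4/5·2.625+1/4·0.5625=-1.959375
n=2: y=-1.959375, sp=3, e=sp−y=4.959375; I=8.334375, D=e−e_prev=4.584375; u=5/4·4.959375+1·8.334375+5/4·4.584375≈20.264063; next y=-4/5·(-1.959375)+1/4·20.264063≈6.633516
n=3: y≈6.633516, sp=3, e=sp−y≈-3.633516; I≈4.700859, D=e−e_prev≈-8.592891; u=5/4·(-3.633516)+1·4.700859+5/4·(-8.592891)≈-10.582148; next y=-4/5·6.633516+1/4·(-10.582148)≈-7.952350
n=4: y≈-7.952350, sp=1, e=sp−y≈8.952350; I≈13.653209, D=e−e_prev≈12.585865; u=5/4·8.952350+1·13.653209+5/4·12.585865≈40.575978; next y=-4/5·(-7.952350)+1/4·40.575978≈16.505874
n=5: y≈16.505874, sp=1, e=sp−y≈-15.505874; I≈-1.852665, D=e−e_prev≈-24.458224; u=5/4·(-15.505874)+1·(-1.852665)+5/4·(-24.458224)≈-51.807787; next y=-4/5·16.505874+1/4·(-51.807787)≈-26.156646
n=6: y≈-26.156646, sp=1, e=sp−y≈27.156646; I≈25.303981, D=e−e_prev≈42.662520; u=5/4·27.156646+1·25.303981+5/4·42.662520≈112.577939; next y=-4/5·(-26.156646)+1/4·112.577939≈49.069802
n=7: y≈49.069802, sp=1, e=sp−y≈-48.069802; I≈-22.765821, D=e−e_prev≈-75.226448; u=5/4·(-48.069802)+1·(-22.765821)+5/4·(-75.226448)≈-176.886132; next y=-4/5·49.069802+1/4·(-176.886132)≈-83.477374

0 3 10.500 0.000
1 3 0.563 2.625
2 3 20.264 -1.959
3 3 -10.582 6.634
4 1 40.576 -7.952
5 1 -51.808 16.506
6 1 112.578 -26.157
7 1 -176.886 49.070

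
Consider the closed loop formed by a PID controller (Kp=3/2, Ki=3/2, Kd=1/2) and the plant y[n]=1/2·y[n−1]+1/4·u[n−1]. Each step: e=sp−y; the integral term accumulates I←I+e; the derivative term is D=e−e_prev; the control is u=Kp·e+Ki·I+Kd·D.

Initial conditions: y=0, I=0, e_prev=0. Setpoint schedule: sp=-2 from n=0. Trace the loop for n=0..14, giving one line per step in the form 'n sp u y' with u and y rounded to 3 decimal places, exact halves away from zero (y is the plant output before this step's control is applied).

0 -2 -7.000 0.000
1 -2 -2.875 -1.750
2 -2 -4.672 -1.594
3 -2 -3.904 -1.965
4 -2 -4.165 -1.958
5 -2 -4.007 -2.020
6 -2 -4.037 -2.012
7 -2 -4.003 -2.015
8 -2 -4.006 -2.008
9 -2 -3.999 -2.006
10 -2 -4.000 -2.003
11 -2 -3.999 -2.001
12 -2 -4.000 -2.000
13 -2 -4.000 -2.000
14 -2 -4.000 -2.000

(exact arithmetic carried between steps; '≈' marks a value shown rounded to 6 d.p. or computed from one; I and e_prev carry over from the previous line; the table rounds u and y to 3 d.p., halves away from zero)
n=0: y=0, sp=-2, e=sp−y=-2; I=-2, D=e−e_prev=-2; u=3/2·(-2)+3/2·(-2)+1/2·(-2)=-7; next y=1/2·0+1/4·(-7)=-1.75
n=1: y=-1.75, sp=-2, e=sp−y=-0.25; I=-2.25, D=e−e_prev=1.75; u=3/2·(-0.25)+3/2·(-2.25)+1/2·1.75=-2.875; next y=1/2·(-1.75)+1/4·(-2.875)=-1.59375
n=2: y=-1.59375, sp=-2, e=sp−y=-0.40625; I=-2.65625, D=e−e_prev=-0.15625; u=3/2·(-0.40625)+3/2·(-2.65625)+1/2·(-0.15625)=-4.671875; next y=1/2·(-1.59375)+1/4·(-4.671875)≈-1.964844
n=3: y≈-1.964844, sp=-2, e=sp−y≈-0.035156; I≈-2.691406, D=e−e_prev≈0.371094; u=3/2·(-0.035156)+3/2·(-2.691406)+1/2·0.371094≈-3.904297; next y=1/2·(-1.964844)+1/4·(-3.904297)≈-1.958496
n=4: y≈-1.958496, sp=-2, e=sp−y≈-0.041504; I≈-2.732910, D=e−e_prev≈-0.006348; u=3/2·(-0.041504)+3/2·(-2.732910)+1/2·(-0.006348)≈-4.164795; next y=1/2·(-1.958496)+1/4·(-4.164795)≈-2.020447
n=5: y≈-2.020447, sp=-2, e=sp−y≈0.020447; I≈-2.712463, D=e−e_prev≈0.061951; u=3/2·0.020447+3/2·(-2.712463)+1/2·0.061951≈-4.007050; next y=1/2·(-2.020447)+1/4·(-4.007050)≈-2.011986
n=6: y≈-2.011986, sp=-2, e=sp−y≈0.011986; I≈-2.700478, D=e−e_prev≈-0.008461; u=3/2·0.011986+3/2·(-2.700478)+1/2·(-0.008461)≈-4.036968; next y=1/2·(-2.011986)+1/4·(-4.036968)≈-2.015235
n=7: y≈-2.015235, sp=-2, e=sp−y≈0.015235; I≈-2.685243, D=e−e_prev≈0.003249; u=3/2·0.015235+3/2·(-2.685243)+1/2·0.003249≈-4.003387; next y=1/2·(-2.015235)+1/4·(-4.003387)≈-2.008464
n=8: y≈-2.008464, sp=-2, e=sp−y≈0.008464; I≈-2.676778, D=e−e_prev≈-0.006771; u=3/2·0.008464+3/2·(-2.676778)+1/2·(-0.006771)≈-4.005857; next y=1/2·(-2.008464)+1/4·(-4.005857)≈-2.005696
n=9: y≈-2.005696, sp=-2, e=sp−y≈0.005696; I≈-2.671082, D=e−e_prev≈-0.002768; u=3/2·0.005696+3/2·(-2.671082)+1/2·(-0.002768)≈-3.999463; next y=1/2·(-2.005696)+1/4·(-3.999463)≈-2.002714
n=10: y≈-2.002714, sp=-2, e=sp−y≈0.002714; I≈-2.668368, D=e−e_prev≈-0.002982; u=3/2·0.002714+3/2·(-2.668368)+1/2·(-0.002982)≈-3.999973; next y=1/2·(-2.002714)+1/4·(-3.999973)≈-2.001350
n=11: y≈-2.001350, sp=-2, e=sp−y≈0.001350; I≈-2.667018, D=e−e_prev≈-0.001364; u=3/2·0.001350+3/2·(-2.667018)+1/2·(-0.001364)≈-3.999184; next y=1/2·(-2.001350)+1/4·(-3.999184)≈-2.000471
n=12: y≈-2.000471, sp=-2, e=sp−y≈0.000471; I≈-2.666547, D=e−e_prev≈-0.000879; u=3/2·0.000471+3/2·(-2.666547)+1/2·(-0.000879)≈-3.999554; next y=1/2·(-2.000471)+1/4·(-3.999554)≈-2.000124
n=13: y≈-2.000124, sp=-2, e=sp−y≈0.000124; I≈-2.666423, D=e−e_prev≈-0.000347; u=3/2·0.000124+3/2·(-2.666423)+1/2·(-0.000347)≈-3.999622; next y=1/2·(-2.000124)+1/4·(-3.999622)≈-1.999968
n=14: y≈-1.999968, sp=-2, e=sp−y≈-0.000032; I≈-2.666456, D=e−e_prev≈-0.000156; u=3/2·(-0.000032)+3/2·(-2.666456)+1/2·(-0.000156)≈-3.999810; next y=1/2·(-1.999968)+1/4·(-3.999810)≈-1.999936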